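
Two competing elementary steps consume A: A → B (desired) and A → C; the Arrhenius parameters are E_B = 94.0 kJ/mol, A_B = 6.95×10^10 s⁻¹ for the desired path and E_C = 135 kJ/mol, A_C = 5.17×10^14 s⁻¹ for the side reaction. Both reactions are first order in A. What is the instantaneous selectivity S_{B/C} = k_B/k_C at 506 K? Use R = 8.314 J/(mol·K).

With equal orders, S_{B/C} = k_B/k_C = (A_B/A_C)·exp[(E_C−E_B)/(RT)].
(E_C−E_B)/(RT) = (135−94.0)×10³/(8.314×506) = 41000/4207 = 9.746.
k_B/k_C = (6.95×10^10/5.17×10^14)·exp(9.746) = 1.344×10^-4 × 17085 = 2.30.

2.30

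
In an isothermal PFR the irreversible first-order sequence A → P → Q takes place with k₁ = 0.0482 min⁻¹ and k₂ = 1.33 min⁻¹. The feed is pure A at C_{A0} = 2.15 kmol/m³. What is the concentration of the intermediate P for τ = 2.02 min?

0.0678 kmol/m³

The intermediate concentration in a first-order A→B→C sequence is C_P = k₁C_{A0}(e^(−k₁τ) − e^(−k₂τ))/(k₂−k₁).
e^(−k₁τ) = e^(−0.0482×2.02) = e^(−0.09736) = 0.9072; e^(−k₂τ) = e^(−2.687) = 0.06811.
C_P = 0.0482×2.15/(1.33−0.0482) × (0.9072−0.06811) = 0.08085×0.8391 = 0.06784 kmol/m³.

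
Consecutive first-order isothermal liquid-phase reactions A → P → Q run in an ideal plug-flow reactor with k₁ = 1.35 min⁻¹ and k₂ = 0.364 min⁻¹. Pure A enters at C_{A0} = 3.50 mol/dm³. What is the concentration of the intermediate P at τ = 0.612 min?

The intermediate concentration in a first-order A→B→C sequence is C_P = k₁C_{A0}(e^(−k₁τ) − e^(−k₂τ))/(k₂−k₁).
e^(−k₁τ) = e^(−1.35×0.612) = e^(−0.8262) = 0.4377; e^(−k₂τ) = e^(−0.2228) = 0.8003.
C_P = 1.35×3.50/(0.364−1.35) × (0.4377−0.8003) = (-4.792)×(-0.3626) = 1.738 mol/dm³.

1.74 mol/dm³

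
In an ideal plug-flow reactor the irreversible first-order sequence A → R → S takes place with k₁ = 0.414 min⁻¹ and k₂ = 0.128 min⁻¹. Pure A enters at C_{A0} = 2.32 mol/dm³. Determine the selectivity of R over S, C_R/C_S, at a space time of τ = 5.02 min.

For first-order series with pure A initially, C_R(τ) = k₁C_{A0}/(k₂−k₁)·(e^(−k₁τ) − e^(−k₂τ)).
e^(−k₁τ) = e^(−0.414×5.02) = e^(−2.078) = 0.1251; e^(−k₂τ) = e^(−0.6426) = 0.5259.
C_R = 0.414×2.32/(0.128−0.414) × (0.1251−0.5259) = (-3.358)×(-0.4008) = 1.346 mol/dm³.
C_A = C_{A0}e^(−k₁τ) = 0.2903 mol/dm³, so C_S = C_{A0}−C_A−C_R = 0.6837 mol/dm³; C_R/C_S = 1.97.

1.97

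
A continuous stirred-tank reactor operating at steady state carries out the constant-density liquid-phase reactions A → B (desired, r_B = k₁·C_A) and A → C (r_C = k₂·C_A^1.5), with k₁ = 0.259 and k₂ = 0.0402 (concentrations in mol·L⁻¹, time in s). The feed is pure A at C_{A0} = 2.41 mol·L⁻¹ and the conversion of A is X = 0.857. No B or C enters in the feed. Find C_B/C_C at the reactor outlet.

11.0

Exit C_A = C_{A0}(1−X) = 2.41×0.143 = 0.3446 mol·L⁻¹.
A CSTR operates uniformly at the exit composition, giving r_B = 0.08926 and r_C = 0.008133 (each k·C_A^n at C_A = 0.3446).
Overall selectivity = C_B/C_C = r_Bτ/(r_Cτ) = r_B/r_C = 11.0.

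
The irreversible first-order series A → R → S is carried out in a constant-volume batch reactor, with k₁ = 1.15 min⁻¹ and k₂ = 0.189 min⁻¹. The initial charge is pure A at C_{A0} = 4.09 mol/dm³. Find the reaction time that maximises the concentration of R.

For first-order series the maximum of C_R occurs at t_opt = ln(k₂/k₁)/(k₂−k₁).
= ln(0.189/1.15)/(0.189−1.15) = ln(0.1643)/-0.9610 = -1.806/-0.9610 = 1.88 min.

1.88 min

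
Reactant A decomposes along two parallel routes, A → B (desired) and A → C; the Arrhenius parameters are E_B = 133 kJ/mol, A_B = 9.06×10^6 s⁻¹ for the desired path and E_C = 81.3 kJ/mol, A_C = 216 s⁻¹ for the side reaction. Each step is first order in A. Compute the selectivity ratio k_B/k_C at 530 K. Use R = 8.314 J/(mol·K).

With equal orders, S_{B/C} = k_B/k_C = (A_B/A_C)·exp[(E_C−E_B)/(RT)].
(E_C−E_B)/(RT) = (81.3−133)×10³/(8.314×530) = -51700/4406 = -11.73.
k_B/k_C = (9.06×10^6/216)·exp(-11.73) = 41944 × 8.026×10^-6 = 0.337.

0.337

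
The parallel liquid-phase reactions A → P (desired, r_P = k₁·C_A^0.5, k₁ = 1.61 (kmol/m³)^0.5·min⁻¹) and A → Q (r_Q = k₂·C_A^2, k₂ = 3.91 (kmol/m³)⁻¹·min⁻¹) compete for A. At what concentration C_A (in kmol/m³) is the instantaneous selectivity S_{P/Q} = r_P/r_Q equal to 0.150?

1.96 kmol/m³

S_{P/Q} = (k₁/k₂)·C_A^-1.5 ⇒ C_A = (S·k₂/k₁)^(1/(-1.5)).
= (0.150×3.91/1.61)^(-0.6667) = (0.3643)^(-0.6667) = 1.96 kmol/m³.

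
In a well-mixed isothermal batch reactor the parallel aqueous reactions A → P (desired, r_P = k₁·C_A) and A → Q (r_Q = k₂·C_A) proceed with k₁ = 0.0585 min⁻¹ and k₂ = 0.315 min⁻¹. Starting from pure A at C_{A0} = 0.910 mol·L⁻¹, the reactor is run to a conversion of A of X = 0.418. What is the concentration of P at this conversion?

C_A = C_{A0}(1−X) = 0.5296 mol·L⁻¹.
Both paths are first order in A, so the instantaneous fraction to P is constant: dC_P/d(−C_A) = k₁/(k₁+k₂) = 0.1566.
C_P = 0.1566·(C_{A0}−C_A) = 0.1566×0.3804 = 0.0596 mol·L⁻¹.

0.0596 mol·L⁻¹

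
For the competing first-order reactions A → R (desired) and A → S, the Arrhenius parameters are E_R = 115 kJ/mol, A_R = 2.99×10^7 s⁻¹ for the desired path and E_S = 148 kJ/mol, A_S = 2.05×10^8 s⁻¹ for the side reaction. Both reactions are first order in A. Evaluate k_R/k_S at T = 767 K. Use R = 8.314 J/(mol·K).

k_R/k_S = (A_R/A_S)·exp[−(E_R−E_S)/(RT)] = (A_R/A_S)·exp[(E_S−E_R)/(RT)].
(E_S−E_R)/(RT) = (148−115)×10³/(8.314×767) = 33000/6377 = 5.175.
k_R/k_S = (2.99×10^7/2.05×10^8)·exp(5.175) = 0.1459 × 176.8 = 25.8.
Since E_R < E_S, lowering the temperature improves selectivity toward R.

25.8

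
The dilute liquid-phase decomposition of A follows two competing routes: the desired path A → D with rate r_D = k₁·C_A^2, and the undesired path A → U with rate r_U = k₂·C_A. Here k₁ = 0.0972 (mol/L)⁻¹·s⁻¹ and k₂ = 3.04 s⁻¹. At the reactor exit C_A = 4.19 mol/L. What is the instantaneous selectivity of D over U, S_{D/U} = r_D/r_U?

0.134

S_{D/U} = r_D/r_U = (k₁·C_A^2)/(k₂·C_A) = (k₁/k₂)·C_A.
= (0.0972×4.190^2) / (3.04×4.190) = 1.706/12.74 = 0.134.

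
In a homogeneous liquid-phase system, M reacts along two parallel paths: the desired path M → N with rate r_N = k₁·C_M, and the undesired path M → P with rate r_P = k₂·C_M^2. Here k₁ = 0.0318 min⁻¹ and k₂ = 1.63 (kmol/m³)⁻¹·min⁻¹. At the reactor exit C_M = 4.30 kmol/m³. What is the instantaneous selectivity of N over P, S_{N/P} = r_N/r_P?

S_{N/P} = r_N/r_P = (k₁·C_M)/(k₂·C_M^2) = (k₁/k₂)·C_M⁻¹.
= (0.0318×4.300) / (1.63×4.300^2) = 0.1367/30.14 = 0.00454.
The undesired path is higher order in M, so low C_M (CSTR or dilute feed) favours N.

0.00454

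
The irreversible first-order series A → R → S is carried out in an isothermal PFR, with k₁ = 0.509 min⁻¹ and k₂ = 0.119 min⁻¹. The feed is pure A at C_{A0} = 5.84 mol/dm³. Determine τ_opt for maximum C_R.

3.73 min

The intermediate peaks when r₁ = r₂, i.e. k₁e^(−k₁τ) = k₂e^(−k₂τ), giving τ_opt = ln(k₂/k₁)/(k₂−k₁).
= ln(0.119/0.509)/(0.119−0.509) = ln(0.2338)/-0.3900 = -1.453/-0.3900 = 3.73 min.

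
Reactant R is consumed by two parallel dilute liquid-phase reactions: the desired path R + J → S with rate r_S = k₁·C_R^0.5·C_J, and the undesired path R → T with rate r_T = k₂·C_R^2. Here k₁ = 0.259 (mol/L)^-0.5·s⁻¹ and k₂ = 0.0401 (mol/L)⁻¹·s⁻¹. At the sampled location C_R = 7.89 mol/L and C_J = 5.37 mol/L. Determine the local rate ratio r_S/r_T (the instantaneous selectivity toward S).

S_{S/T} = r_S/r_T = (k₁·C_R^0.5·C_J)/(k₂·C_R^2) = (k₁/k₂)·C_R^-1.5·C_J.
= (0.259×7.890^0.5×5.370) / (0.0401×7.890^2) = 3.907/2.496 = 1.56.
The undesired path is higher order in R, so low C_R (CSTR or dilute feed) favours S.

1.56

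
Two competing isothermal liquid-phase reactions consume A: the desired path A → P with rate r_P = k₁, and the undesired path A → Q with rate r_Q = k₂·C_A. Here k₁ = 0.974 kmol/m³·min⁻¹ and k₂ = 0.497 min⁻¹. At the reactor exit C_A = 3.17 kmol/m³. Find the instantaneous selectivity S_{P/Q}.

S_{P/Q} = r_P/r_Q = (k₁)/(k₂·C_A) = (k₁/k₂)·C_A⁻¹.
= (0.974) / (0.497×3.170) = 0.9740/1.575 = 0.618.
The undesired path is higher order in A, so low C_A (CSTR or dilute feed) favours P.

0.618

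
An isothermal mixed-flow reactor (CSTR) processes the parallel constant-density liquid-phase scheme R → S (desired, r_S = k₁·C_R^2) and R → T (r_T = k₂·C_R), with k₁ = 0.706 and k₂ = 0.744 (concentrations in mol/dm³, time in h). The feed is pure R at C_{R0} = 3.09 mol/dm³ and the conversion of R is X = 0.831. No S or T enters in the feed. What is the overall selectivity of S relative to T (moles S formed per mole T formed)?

0.496

Exit C_R = C_{R0}(1−X) = 3.09×0.169 = 0.5222 mol/dm³.
Rates in a CSTR are evaluated at the outlet concentration: r_S = 0.706×0.5222^2 = 0.1925, r_T = 0.744×0.5222 = 0.3885.
Overall selectivity = C_S/C_T = r_Sτ/(r_Tτ) = r_S/r_T = 0.496.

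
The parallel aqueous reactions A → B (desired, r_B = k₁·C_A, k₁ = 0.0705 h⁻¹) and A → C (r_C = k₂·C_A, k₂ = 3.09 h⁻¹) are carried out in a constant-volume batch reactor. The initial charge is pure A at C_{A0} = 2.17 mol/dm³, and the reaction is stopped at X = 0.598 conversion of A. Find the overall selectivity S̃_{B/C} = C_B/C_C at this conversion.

0.0228

C_A = C_{A0}(1−X) = 0.8723 mol/dm³.
Both paths are first order in A, so the instantaneous fraction to B is constant: dC_B/d(−C_A) = k₁/(k₁+k₂) = 0.02231.
C_B = 0.02231·(C_{A0}−C_A) = 0.02231×1.298 = 0.0289 mol/dm³.
C_C = (C_{A0}−C_A)−C_B = 1.269 mol/dm³; S̃_{B/C} = 0.02895/1.269 = 0.0228.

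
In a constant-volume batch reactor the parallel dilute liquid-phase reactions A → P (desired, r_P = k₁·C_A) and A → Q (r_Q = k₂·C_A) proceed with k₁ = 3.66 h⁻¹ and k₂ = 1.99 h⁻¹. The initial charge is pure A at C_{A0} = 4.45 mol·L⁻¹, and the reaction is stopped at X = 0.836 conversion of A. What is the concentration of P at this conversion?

C_A = C_{A0}(1−X) = 0.7298 mol·L⁻¹.
Both paths are first order in A, so the instantaneous fraction to P is constant: dC_P/d(−C_A) = k₁/(k₁+k₂) = 0.6478.
C_P = 0.6478·(C_{A0}−C_A) = 0.6478×3.720 = 2.41 mol·L⁻¹.

2.41 mol·L⁻¹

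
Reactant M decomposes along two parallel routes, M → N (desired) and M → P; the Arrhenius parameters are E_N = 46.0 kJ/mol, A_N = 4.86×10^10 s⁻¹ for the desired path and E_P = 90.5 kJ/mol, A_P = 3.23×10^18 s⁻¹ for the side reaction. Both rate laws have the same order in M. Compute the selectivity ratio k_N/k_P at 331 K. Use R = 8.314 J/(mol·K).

0.159

With equal orders, S_{N/P} = k_N/k_P = (A_N/A_P)·exp[(E_P−E_N)/(RT)].
(E_P−E_N)/(RT) = (90.5−46.0)×10³/(8.314×331) = 44500/2752 = 16.17.
k_N/k_P = (4.86×10^10/3.23×10^18)·exp(16.17) = 1.505×10^-8 × 1.054×10^7 = 0.159.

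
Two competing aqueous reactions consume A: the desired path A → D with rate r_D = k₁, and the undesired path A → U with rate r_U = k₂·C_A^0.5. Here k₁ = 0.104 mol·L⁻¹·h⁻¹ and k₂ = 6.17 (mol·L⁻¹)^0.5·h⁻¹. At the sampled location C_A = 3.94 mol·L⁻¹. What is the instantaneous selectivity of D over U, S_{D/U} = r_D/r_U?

0.00849

S_{D/U} = r_D/r_U = (k₁)/(k₂·C_A^0.5) = (k₁/k₂)·C_A^-0.5.
= (0.104) / (6.17×3.940^0.5) = 0.1040/12.25 = 0.00849.
The undesired path is higher order in A, so low C_A (CSTR or dilute feed) favours D.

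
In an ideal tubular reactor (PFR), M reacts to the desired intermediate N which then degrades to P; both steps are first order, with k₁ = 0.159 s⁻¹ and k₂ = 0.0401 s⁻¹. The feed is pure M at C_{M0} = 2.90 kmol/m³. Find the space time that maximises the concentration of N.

11.6 s

For first-order series the maximum of C_N occurs at τ_opt = ln(k₂/k₁)/(k₂−k₁).
= ln(0.0401/0.159)/(0.0401−0.159) = ln(0.2522)/-0.1189 = -1.378/-0.1189 = 11.6 s.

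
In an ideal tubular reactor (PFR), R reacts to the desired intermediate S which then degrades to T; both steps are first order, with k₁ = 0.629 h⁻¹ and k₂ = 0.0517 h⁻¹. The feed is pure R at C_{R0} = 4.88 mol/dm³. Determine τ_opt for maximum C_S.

The intermediate peaks when r₁ = r₂, i.e. k₁e^(−k₁τ) = k₂e^(−k₂τ), giving τ_opt = ln(k₂/k₁)/(k₂−k₁).
= ln(0.0517/0.629)/(0.0517−0.629) = ln(0.08219)/-0.5773 = -2.499/-0.5773 = 4.33 h.

4.33 h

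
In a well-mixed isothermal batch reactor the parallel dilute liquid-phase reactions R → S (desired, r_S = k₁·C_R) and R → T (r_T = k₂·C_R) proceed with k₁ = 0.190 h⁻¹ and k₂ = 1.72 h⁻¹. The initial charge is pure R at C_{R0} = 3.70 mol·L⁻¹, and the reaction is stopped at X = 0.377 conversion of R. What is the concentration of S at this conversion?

C_R = C_{R0}(1−X) = 2.305 mol·L⁻¹.
Both paths are first order in R, so the instantaneous fraction to S is constant: dC_S/d(−C_R) = k₁/(k₁+k₂) = 0.09948.
C_S = 0.09948·(C_{R0}−C_R) = 0.09948×1.395 = 0.139 mol·L⁻¹.

0.139 mol·L⁻¹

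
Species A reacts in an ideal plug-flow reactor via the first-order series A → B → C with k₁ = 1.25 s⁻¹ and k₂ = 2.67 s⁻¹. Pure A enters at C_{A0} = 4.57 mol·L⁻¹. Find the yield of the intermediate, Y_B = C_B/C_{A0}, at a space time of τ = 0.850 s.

Solving the coupled first-order balances gives C_B(τ) = [k₁/(k₂−k₁)]·C_{A0}·(e^(−k₁τ) − e^(−k₂τ)).
e^(−k₁τ) = e^(−1.25×0.850) = e^(−1.062) = 0.3456; e^(−k₂τ) = e^(−2.269) = 0.1034.
C_B = 1.25×4.57/(2.67−1.25) × (0.3456−0.1034) = 4.023×0.2422 = 0.9745 mol·L⁻¹.
Y_B = C_B/C_{A0} = 0.9745/4.57 = 0.213.

0.213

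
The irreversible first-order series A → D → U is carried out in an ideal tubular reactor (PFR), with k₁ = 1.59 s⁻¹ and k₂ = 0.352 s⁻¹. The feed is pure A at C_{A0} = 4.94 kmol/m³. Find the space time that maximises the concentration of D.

The intermediate peaks when r₁ = r₂, i.e. k₁e^(−k₁τ) = k₂e^(−k₂τ), giving τ_opt = ln(k₂/k₁)/(k₂−k₁).
= ln(0.352/1.59)/(0.352−1.59) = ln(0.2214)/-1.238 = -1.508/-1.238 = 1.22 s.

1.22 s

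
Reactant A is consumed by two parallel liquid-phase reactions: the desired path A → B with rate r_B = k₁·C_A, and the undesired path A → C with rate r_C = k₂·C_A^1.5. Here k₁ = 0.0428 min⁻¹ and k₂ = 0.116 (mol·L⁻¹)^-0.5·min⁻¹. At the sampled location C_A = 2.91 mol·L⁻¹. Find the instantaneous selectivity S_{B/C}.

0.216

S_{B/C} = r_B/r_C = (k₁·C_A)/(k₂·C_A^1.5) = (k₁/k₂)·C_A^-0.5.
= (0.0428×2.910) / (0.116×2.910^1.5) = 0.1245/0.5758 = 0.216.
The undesired path is higher order in A, so low C_A (CSTR or dilute feed) favours B.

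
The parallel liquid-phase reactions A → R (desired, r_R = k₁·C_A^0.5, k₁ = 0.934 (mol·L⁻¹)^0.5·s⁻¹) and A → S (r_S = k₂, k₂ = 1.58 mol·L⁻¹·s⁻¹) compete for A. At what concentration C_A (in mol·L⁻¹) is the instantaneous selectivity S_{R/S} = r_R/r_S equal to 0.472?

S_{R/S} = (k₁/k₂)·C_A^0.5 ⇒ C_A = (S·k₂/k₁)^(2).
= (0.472×1.58/0.934)^(2) = (0.7985)^(2) = 0.638 mol·L⁻¹.

0.638 mol·L⁻¹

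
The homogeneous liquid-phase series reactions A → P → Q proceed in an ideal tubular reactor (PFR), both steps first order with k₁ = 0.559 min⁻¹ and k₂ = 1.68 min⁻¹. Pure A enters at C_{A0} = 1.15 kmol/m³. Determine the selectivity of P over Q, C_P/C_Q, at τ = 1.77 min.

0.341

Solving the coupled first-order balances gives C_P(τ) = [k₁/(k₂−k₁)]·C_{A0}·(e^(−k₁τ) − e^(−k₂τ)).
e^(−k₁τ) = e^(−0.559×1.77) = e^(−0.9894) = 0.3718; e^(−k₂τ) = e^(−2.974) = 0.05112.
C_P = 0.559×1.15/(1.68−0.559) × (0.3718−0.05112) = 0.5735×0.3207 = 0.1839 kmol/m³.
C_A = C_{A0}e^(−k₁τ) = 0.4276 kmol/m³, so C_Q = C_{A0}−C_A−C_P = 0.5386 kmol/m³; C_P/C_Q = 0.341.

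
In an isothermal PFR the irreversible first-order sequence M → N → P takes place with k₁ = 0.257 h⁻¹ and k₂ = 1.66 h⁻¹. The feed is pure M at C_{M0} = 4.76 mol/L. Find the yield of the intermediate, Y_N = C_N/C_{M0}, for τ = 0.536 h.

Solving the coupled first-order balances gives C_N(τ) = [k₁/(k₂−k₁)]·C_{M0}·(e^(−k₁τ) − e^(−k₂τ)).
e^(−k₁τ) = e^(−0.257×0.536) = e^(−0.1378) = 0.8713; e^(−k₂τ) = e^(−0.8898) = 0.4108.
C_N = 0.257×4.76/(1.66−0.257) × (0.8713−0.4108) = 0.8719×0.4606 = 0.4016 mol/L.
Y_N = C_N/C_{M0} = 0.4016/4.76 = 0.0844.

0.0844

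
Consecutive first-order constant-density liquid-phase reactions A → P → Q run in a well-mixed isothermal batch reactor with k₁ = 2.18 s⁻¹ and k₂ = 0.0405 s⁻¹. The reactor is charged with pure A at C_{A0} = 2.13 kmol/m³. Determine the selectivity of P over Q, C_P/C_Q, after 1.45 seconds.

22.9

For first-order series with pure A initially, C_P(t) = k₁C_{A0}/(k₂−k₁)·(e^(−k₁t) − e^(−k₂t)).
e^(−k₁t) = e^(−2.18×1.45) = e^(−3.161) = 0.04238; e^(−k₂t) = e^(−0.05872) = 0.9430.
C_P = 2.18×2.13/(0.0405−2.18) × (0.04238−0.9430) = (-2.170)×(-0.9006) = 1.955 kmol/m³.
C_A = C_{A0}e^(−k₁t) = 0.09028 kmol/m³, so C_Q = C_{A0}−C_A−C_P = 0.08517 kmol/m³; C_P/C_Q = 22.9.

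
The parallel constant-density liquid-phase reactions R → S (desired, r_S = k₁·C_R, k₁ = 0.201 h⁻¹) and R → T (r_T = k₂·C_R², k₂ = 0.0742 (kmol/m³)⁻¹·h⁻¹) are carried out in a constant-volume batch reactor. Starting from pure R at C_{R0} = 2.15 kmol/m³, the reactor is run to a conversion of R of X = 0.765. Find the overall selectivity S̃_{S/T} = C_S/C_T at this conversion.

2.13

C_R = C_{R0}(1−X) = 0.5052 kmol/m³.
Along a PFR/batch, dC_S/dC_R = −r_S/(r_S+r_T) = −k₁/(k₁+k₂·C_R).
Integrating from C_{R0} to C_R: C_S = (0.201/0.0742)·ln[(0.201+0.0742·2.15)/(0.201+0.0742·0.505)] = 2.709·ln(0.3605/0.2385) = 1.119 kmol/m³.
C_T = (C_{R0}−C_R)−C_S = 0.5253 kmol/m³; S̃_{S/T} = 1.119/0.5253 = 2.13.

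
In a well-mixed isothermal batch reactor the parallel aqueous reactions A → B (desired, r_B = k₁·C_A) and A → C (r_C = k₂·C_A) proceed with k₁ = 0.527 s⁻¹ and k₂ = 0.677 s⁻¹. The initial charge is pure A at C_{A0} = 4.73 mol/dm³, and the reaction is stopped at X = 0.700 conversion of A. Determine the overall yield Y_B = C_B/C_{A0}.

C_A = C_{A0}(1−X) = 1.419 mol/dm³.
Both paths are first order in A, so the instantaneous fraction to B is constant: dC_B/d(−C_A) = k₁/(k₁+k₂) = 0.4377.
C_B = 0.4377·(C_{A0}−C_A) = 0.4377×3.311 = 1.45 mol/dm³.
Y_B = C_B/C_{A0} = 1.449/4.73 = 0.306.

0.306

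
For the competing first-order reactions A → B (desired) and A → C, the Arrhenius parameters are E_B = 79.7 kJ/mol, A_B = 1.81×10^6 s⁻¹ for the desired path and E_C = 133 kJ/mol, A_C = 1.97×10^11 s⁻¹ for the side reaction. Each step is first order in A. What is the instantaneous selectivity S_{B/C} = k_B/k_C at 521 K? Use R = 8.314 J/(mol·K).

2.03

Since both paths have the same order in A, the concentration cancels and S_{B/C} = k_B/k_C = (A_B/A_C)·exp[(E_C−E_B)/(RT)].
(E_C−E_B)/(RT) = (133−79.7)×10³/(8.314×521) = 53300/4332 = 12.30.
k_B/k_C = (1.81×10^6/1.97×10^11)·exp(12.30) = 9.188×10^-6 × 2.208×10^5 = 2.03.
Since E_B < E_C, lowering the temperature improves selectivity toward B.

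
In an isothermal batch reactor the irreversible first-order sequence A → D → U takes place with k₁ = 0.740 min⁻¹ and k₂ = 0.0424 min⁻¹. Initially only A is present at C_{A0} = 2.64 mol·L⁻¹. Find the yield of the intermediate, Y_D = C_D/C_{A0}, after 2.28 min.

For first-order series with pure A initially, C_D(t) = k₁C_{A0}/(k₂−k₁)·(e^(−k₁t) − e^(−k₂t)).
e^(−k₁t) = e^(−0.740×2.28) = e^(−1.687) = 0.1850; e^(−k₂t) = e^(−0.09667) = 0.9079.
C_D = 0.740×2.64/(0.0424−0.740) × (0.1850−0.9079) = (-2.800)×(-0.7228) = 2.024 mol·L⁻¹.
Y_D = C_D/C_{A0} = 2.024/2.64 = 0.767.

0.767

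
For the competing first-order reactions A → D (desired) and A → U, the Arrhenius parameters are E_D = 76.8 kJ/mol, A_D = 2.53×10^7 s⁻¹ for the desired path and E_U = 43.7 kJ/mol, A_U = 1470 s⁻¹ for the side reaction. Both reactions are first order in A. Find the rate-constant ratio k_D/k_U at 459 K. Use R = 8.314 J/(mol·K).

Since both paths have the same order in A, the concentration cancels and S_{D/U} = k_D/k_U = (A_D/A_U)·exp[(E_U−E_D)/(RT)].
(E_U−E_D)/(RT) = (43.7−76.8)×10³/(8.314×459) = -33100/3816 = -8.674.
k_D/k_U = (2.53×10^7/1470)·exp(-8.674) = 17211 × 1.710×10^-4 = 2.94.
Since E_D > E_U, raising the temperature improves selectivity toward D.

2.94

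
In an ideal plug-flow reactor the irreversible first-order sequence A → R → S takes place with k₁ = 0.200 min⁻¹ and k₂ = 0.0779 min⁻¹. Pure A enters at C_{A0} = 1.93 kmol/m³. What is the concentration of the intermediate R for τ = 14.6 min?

0.843 kmol/m³

For first-order series with pure A initially, C_R(τ) = k₁C_{A0}/(k₂−k₁)·(e^(−k₁τ) − e^(−k₂τ)).
e^(−k₁τ) = e^(−0.200×14.6) = e^(−2.920) = 0.05393; e^(−k₂τ) = e^(−1.137) = 0.3207.
C_R = 0.200×1.93/(0.0779−0.200) × (0.05393−0.3207) = (-3.161)×(-0.2667) = 0.8432 kmol/m³.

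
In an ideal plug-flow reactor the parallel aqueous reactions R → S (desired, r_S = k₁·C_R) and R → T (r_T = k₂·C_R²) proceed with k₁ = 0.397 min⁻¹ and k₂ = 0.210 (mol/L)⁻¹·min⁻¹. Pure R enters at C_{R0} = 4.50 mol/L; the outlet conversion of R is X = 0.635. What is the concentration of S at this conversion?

C_R = C_{R0}(1−X) = 1.643 mol/L.
Along a PFR/batch, dC_S/dC_R = −r_S/(r_S+r_T) = −k₁/(k₁+k₂·C_R).
Integrating from C_{R0} to C_R: C_S = (0.397/0.210)·ln[(0.397+0.210·4.50)/(0.397+0.210·1.64)] = 1.890·ln(1.342/0.7419) = 1.120 mol/L.

1.12 mol/L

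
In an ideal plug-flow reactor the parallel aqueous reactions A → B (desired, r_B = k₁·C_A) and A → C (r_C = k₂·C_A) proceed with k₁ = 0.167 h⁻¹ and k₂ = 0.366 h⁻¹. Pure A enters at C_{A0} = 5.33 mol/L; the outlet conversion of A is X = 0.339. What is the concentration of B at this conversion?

0.566 mol/L

C_A = C_{A0}(1−X) = 3.523 mol/L.
Both paths are first order in A, so the instantaneous fraction to B is constant: dC_B/d(−C_A) = k₁/(k₁+k₂) = 0.3133.
C_B = 0.3133·(C_{A0}−C_A) = 0.3133×1.807 = 0.566 mol/L.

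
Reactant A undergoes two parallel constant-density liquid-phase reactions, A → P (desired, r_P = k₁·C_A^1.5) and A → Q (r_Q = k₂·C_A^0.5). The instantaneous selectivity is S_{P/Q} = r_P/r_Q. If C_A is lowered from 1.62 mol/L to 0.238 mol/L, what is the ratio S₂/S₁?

0.147

S_{P/Q} = (k₁/k₂)·C_A, so S₂/S₁ = (C_{A,2}/C_{A,1}).
= 0.238/1.62 = 0.147.
Selectivity toward P falls as C_A falls — high-concentration operation is favoured.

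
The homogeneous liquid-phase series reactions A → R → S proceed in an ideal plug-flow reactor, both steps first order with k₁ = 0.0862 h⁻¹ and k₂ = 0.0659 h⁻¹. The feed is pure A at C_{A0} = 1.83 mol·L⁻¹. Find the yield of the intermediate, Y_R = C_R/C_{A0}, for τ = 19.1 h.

The intermediate concentration in a first-order A→B→C sequence is C_R = k₁C_{A0}(e^(−k₁τ) − e^(−k₂τ))/(k₂−k₁).
e^(−k₁τ) = e^(−0.0862×19.1) = e^(−1.646) = 0.1927; e^(−k₂τ) = e^(−1.259) = 0.2840.
C_R = 0.0862×1.83/(0.0659−0.0862) × (0.1927−0.2840) = (-7.771)×(-0.09129) = 0.7094 mol·L⁻¹.
Y_R = C_R/C_{A0} = 0.7094/1.83 = 0.388.

0.388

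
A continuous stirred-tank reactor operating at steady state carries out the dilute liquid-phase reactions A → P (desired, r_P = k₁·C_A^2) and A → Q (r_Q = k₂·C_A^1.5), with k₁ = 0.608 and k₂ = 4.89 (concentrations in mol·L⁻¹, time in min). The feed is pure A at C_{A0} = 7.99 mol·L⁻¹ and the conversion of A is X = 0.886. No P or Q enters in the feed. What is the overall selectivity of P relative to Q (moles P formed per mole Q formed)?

Exit C_A = C_{A0}(1−X) = 7.99×0.114 = 0.9109 mol·L⁻¹.
Rates in a CSTR are evaluated at the outlet concentration: r_P = 0.608×0.9109^2 = 0.5044, r_Q = 4.89×0.9109^1.5 = 4.251.
Overall selectivity = C_P/C_Q = r_Pτ/(r_Qτ) = r_P/r_Q = 0.119.

0.119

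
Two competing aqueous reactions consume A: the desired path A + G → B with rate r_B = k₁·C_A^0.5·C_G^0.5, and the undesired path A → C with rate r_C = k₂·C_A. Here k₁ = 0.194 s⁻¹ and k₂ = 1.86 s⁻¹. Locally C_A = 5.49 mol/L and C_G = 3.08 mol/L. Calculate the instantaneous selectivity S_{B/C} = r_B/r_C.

S_{B/C} = r_B/r_C = (k₁·C_A^0.5·C_G^0.5)/(k₂·C_A) = (k₁/k₂)·C_A^-0.5·C_G^0.5.
= (0.194×5.490^0.5×3.080^0.5) / (1.86×5.490) = 0.7977/10.21 = 0.0781.
The undesired path is higher order in A, so low C_A (CSTR or dilute feed) favours B.

0.0781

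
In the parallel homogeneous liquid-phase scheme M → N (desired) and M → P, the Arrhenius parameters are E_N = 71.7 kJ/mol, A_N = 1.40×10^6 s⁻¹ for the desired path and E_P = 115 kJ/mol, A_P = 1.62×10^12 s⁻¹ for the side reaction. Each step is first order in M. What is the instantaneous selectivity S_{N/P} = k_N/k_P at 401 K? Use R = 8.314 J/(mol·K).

Since both paths have the same order in M, the concentration cancels and S_{N/P} = k_N/k_P = (A_N/A_P)·exp[(E_P−E_N)/(RT)].
(E_P−E_N)/(RT) = (115−71.7)×10³/(8.314×401) = 43300/3334 = 12.99.
k_N/k_P = (1.40×10^6/1.62×10^12)·exp(12.99) = 8.642×10^-7 × 4.370×10^5 = 0.378.

0.378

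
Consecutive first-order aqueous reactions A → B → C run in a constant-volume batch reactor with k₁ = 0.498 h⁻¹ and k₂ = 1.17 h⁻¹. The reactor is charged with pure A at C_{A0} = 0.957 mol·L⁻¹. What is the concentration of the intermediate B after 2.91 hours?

0.143 mol·L⁻¹

For first-order series with pure A initially, C_B(t) = k₁C_{A0}/(k₂−k₁)·(e^(−k₁t) − e^(−k₂t)).
e^(−k₁t) = e^(−0.498×2.91) = e^(−1.449) = 0.2348; e^(−k₂t) = e^(−3.405) = 0.03322.
C_B = 0.498×0.957/(1.17−0.498) × (0.2348−0.03322) = 0.7092×0.2015 = 0.1429 mol·L⁻¹.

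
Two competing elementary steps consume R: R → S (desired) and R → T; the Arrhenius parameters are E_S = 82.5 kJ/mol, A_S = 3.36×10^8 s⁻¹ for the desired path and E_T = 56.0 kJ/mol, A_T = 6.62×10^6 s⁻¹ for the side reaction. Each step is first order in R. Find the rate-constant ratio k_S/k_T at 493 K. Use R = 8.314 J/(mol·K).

0.0790

k_S/k_T = (A_S/A_T)·exp[−(E_S−E_T)/(RT)] = (A_S/A_T)·exp[(E_T−E_S)/(RT)].
(E_T−E_S)/(RT) = (56.0−82.5)×10³/(8.314×493) = -26500/4099 = -6.465.
k_S/k_T = (3.36×10^8/6.62×10^6)·exp(-6.465) = 50.76 × 0.001557 = 0.0790.
Since E_S > E_T, raising the temperature improves selectivity toward S.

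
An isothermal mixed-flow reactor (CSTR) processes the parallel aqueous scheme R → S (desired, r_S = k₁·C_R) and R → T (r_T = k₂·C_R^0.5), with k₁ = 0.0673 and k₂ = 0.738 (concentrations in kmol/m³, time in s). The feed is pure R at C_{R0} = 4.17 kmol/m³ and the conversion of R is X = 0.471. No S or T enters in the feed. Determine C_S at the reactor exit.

Exit C_R = C_{R0}(1−X) = 4.17×0.529 = 2.206 kmol/m³.
In a CSTR the entire volume is at exit conditions, so r_S = 0.0673×2.206 = 0.1485 and r_T = 0.738×2.206^0.5 = 1.096.
Fraction of consumed R going to S: r_S/(r_S+r_T) = 0.1193.
C_S = 0.1193·C_{R0}·X = 0.1193×4.17×0.471 = 0.234 kmol/m³.

0.234 kmol/m³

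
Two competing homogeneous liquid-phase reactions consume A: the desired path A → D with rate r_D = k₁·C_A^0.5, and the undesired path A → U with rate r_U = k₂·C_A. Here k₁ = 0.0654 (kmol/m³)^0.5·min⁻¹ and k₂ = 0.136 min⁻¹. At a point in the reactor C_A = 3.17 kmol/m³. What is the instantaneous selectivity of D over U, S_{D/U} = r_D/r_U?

S_{D/U} = r_D/r_U = (k₁·C_A^0.5)/(k₂·C_A) = (k₁/k₂)·C_A^-0.5.
= (0.0654×3.170^0.5) / (0.136×3.170) = 0.1164/0.4311 = 0.270.

0.270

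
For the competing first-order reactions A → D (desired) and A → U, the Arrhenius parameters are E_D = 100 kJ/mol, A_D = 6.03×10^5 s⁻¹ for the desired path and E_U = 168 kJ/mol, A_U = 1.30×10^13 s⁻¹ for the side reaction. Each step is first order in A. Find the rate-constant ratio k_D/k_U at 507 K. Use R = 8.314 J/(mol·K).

0.470

With equal orders, S_{D/U} = k_D/k_U = (A_D/A_U)·exp[(E_U−E_D)/(RT)].
(E_U−E_D)/(RT) = (168−100)×10³/(8.314×507) = 68000/4215 = 16.13.
k_D/k_U = (6.03×10^5/1.30×10^13)·exp(16.13) = 4.638×10^-8 × 1.014×10^7 = 0.470.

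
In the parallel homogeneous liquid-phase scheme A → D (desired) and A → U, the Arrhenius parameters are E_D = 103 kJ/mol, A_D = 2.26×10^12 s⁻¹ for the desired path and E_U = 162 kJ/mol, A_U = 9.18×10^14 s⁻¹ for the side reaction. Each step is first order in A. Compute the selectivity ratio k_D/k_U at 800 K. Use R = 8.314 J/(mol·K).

17.5

With equal orders, S_{D/U} = k_D/k_U = (A_D/A_U)·exp[(E_U−E_D)/(RT)].
(E_U−E_D)/(RT) = (162−103)×10³/(8.314×800) = 59000/6651 = 8.871.
k_D/k_U = (2.26×10^12/9.18×10^14)·exp(8.871) = 0.002462 × 7119 = 17.5.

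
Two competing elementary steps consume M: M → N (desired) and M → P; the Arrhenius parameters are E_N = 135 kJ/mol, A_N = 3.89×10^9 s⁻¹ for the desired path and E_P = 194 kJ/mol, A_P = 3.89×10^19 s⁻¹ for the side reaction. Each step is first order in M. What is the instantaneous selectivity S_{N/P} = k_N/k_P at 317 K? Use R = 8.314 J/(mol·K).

With equal orders, S_{N/P} = k_N/k_P = (A_N/A_P)·exp[(E_P−E_N)/(RT)].
(E_P−E_N)/(RT) = (194−135)×10³/(8.314×317) = 59000/2636 = 22.39.
k_N/k_P = (3.89×10^9/3.89×10^19)·exp(22.39) = 1.000×10^-10 × 5.275×10^9 = 0.528.
Since E_N < E_P, lowering the temperature improves selectivity toward N.

0.528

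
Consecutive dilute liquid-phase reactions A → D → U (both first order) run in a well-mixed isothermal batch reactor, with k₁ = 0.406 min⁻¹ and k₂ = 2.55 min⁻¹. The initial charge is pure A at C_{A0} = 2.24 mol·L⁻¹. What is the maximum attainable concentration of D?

0.252 mol·L⁻¹

For a first-order series the maximum intermediate yield is C_{D,max}/C_{A0} = (k₁/k₂)^[k₂/(k₂−k₁)].
= (0.406/2.55)^(2.55/(2.55−0.406)) = (0.1592)^(1.189) = 0.1124.
C_{D,max} = 0.1124×2.24 = 0.252 mol·L⁻¹.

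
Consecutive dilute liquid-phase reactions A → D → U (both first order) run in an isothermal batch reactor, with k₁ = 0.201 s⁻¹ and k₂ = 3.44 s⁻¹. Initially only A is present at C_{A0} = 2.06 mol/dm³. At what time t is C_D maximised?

The intermediate peaks when r₁ = r₂, i.e. k₁e^(−k₁t) = k₂e^(−k₂t), giving t_opt = ln(k₂/k₁)/(k₂−k₁).
= ln(3.44/0.201)/(3.44−0.201) = ln(17.11)/3.239 = 2.840/3.239 = 0.877 s.

0.877 s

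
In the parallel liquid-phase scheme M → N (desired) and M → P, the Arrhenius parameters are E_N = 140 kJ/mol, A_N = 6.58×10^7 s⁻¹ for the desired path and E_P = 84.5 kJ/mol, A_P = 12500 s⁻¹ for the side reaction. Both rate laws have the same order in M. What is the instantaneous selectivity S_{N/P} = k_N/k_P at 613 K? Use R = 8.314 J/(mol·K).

0.0982

k_N/k_P = (A_N/A_P)·exp[−(E_N−E_P)/(RT)] = (A_N/A_P)·exp[(E_P−E_N)/(RT)].
(E_P−E_N)/(RT) = (84.5−140)×10³/(8.314×613) = -55500/5096 = -10.89.
k_N/k_P = (6.58×10^7/12500)·exp(-10.89) = 5264 × 1.865×10^-5 = 0.0982.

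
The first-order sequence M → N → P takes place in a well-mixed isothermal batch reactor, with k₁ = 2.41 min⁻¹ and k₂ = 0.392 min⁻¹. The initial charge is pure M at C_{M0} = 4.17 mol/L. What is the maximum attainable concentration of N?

2.93 mol/L

For a first-order series the maximum intermediate yield is C_{N,max}/C_{M0} = (k₁/k₂)^[k₂/(k₂−k₁)].
= (2.41/0.392)^(0.392/(0.392−2.41)) = (6.148)^(-0.1943) = 0.7027.
C_{N,max} = 0.7027×4.17 = 2.93 mol/L.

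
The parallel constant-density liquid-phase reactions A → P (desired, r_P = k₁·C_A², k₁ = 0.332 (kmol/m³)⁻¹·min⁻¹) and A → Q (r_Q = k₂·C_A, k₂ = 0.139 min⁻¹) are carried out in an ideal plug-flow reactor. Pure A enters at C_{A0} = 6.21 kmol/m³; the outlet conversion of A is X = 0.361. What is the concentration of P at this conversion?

C_A = C_{A0}(1−X) = 3.968 kmol/m³.
Along a PFR/batch, dC_Q/dC_A = −r_Q/(r_P+r_Q) = −k₂/(k₂+k₁·C_A).
Integrating from C_{A0} to C_A: C_Q = (0.139/0.332)·ln[(0.139+0.332·6.21)/(0.139+0.332·3.97)] = 0.4187·ln(2.201/1.456) = 0.1728 kmol/m³.
Then C_P = (C_{A0}−C_A) − C_Q = 2.242 − 0.1728 = 2.069 kmol/m³.

2.07 kmol/m³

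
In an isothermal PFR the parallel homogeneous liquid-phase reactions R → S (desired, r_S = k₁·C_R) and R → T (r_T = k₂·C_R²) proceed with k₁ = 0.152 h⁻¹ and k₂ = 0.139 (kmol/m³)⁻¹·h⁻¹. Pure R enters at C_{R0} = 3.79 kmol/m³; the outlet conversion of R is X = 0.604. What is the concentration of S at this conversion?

0.692 kmol/m³

C_R = C_{R0}(1−X) = 1.501 kmol/m³.
Along a PFR/batch, dC_S/dC_R = −r_S/(r_S+r_T) = −k₁/(k₁+k₂·C_R).
Integrating from C_{R0} to C_R: C_S = (0.152/0.139)·ln[(0.152+0.139·3.79)/(0.152+0.139·1.50)] = 1.094·ln(0.6788/0.3606) = 0.6917 kmol/m³.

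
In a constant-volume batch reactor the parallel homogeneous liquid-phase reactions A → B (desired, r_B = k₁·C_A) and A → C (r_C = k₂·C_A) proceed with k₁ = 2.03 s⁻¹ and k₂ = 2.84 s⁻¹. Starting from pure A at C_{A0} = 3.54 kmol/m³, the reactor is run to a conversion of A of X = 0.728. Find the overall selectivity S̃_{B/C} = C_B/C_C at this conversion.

0.715

C_A = C_{A0}(1−X) = 0.9629 kmol/m³.
Both paths are first order in A, so the instantaneous fraction to B is constant: dC_B/d(−C_A) = k₁/(k₁+k₂) = 0.4168.
C_B = 0.4168·(C_{A0}−C_A) = 0.4168×2.577 = 1.07 kmol/m³.
C_C = (C_{A0}−C_A)−C_B = 1.503 kmol/m³; S̃_{B/C} = 1.074/1.503 = 0.715.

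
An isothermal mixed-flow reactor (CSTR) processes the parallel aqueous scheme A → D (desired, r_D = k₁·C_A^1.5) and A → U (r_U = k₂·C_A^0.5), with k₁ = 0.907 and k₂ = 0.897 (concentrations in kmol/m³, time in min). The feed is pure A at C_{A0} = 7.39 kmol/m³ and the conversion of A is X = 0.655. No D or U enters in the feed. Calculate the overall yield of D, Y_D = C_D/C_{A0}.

Exit C_A = C_{A0}(1−X) = 7.39×0.345 = 2.550 kmol/m³.
Rates in a CSTR are evaluated at the outlet concentration: r_D = 0.907×2.550^1.5 = 3.692, r_U = 0.897×2.550^0.5 = 1.432.
Fraction of consumed A going to D: r_D/(r_D+r_U) = 0.7205.
C_D = 0.7205·C_{A0}·X = 0.7205×7.39×0.655 = 3.49 kmol/m³; Y_D = C_D/C_{A0} = 0.472.

0.472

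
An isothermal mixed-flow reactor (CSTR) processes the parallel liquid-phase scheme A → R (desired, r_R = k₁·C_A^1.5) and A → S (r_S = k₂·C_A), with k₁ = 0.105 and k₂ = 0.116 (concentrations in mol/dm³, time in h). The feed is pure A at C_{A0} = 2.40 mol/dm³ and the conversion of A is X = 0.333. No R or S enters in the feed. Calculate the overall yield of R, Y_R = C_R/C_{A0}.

0.178

Exit C_A = C_{A0}(1−X) = 2.40×0.667 = 1.601 mol/dm³.
A CSTR operates uniformly at the exit composition, giving r_R = 0.2127 and r_S = 0.1857 (each k·C_A^n at C_A = 1.601).
Fraction of consumed A going to R: r_R/(r_R+r_S) = 0.5339.
C_R = 0.5339·C_{A0}·X = 0.5339×2.40×0.333 = 0.427 mol/dm³; Y_R = C_R/C_{A0} = 0.178.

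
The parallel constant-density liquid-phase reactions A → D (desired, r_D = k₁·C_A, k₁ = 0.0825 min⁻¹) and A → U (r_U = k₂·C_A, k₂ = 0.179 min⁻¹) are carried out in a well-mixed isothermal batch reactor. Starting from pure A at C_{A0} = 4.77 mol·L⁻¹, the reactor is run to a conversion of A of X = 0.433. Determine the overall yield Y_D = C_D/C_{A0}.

C_A = C_{A0}(1−X) = 2.705 mol·L⁻¹.
Both paths are first order in A, so the instantaneous fraction to D is constant: dC_D/d(−C_A) = k₁/(k₁+k₂) = 0.3155.
C_D = 0.3155·(C_{A0}−C_A) = 0.3155×2.065 = 0.652 mol·L⁻¹.
Y_D = C_D/C_{A0} = 0.6516/4.77 = 0.137.

0.137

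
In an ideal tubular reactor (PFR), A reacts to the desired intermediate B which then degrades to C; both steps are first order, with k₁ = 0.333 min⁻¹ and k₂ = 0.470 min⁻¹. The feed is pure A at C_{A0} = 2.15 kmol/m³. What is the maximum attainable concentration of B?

0.659 kmol/m³

At the optimum, C_{B,max}/C_{A0} = (k₁/k₂)^[k₂/(k₂−k₁)].
= (0.333/0.470)^(0.470/(0.470−0.333)) = (0.7085)^(3.431) = 0.3066.
C_{B,max} = 0.3066×2.15 = 0.659 kmol/m³.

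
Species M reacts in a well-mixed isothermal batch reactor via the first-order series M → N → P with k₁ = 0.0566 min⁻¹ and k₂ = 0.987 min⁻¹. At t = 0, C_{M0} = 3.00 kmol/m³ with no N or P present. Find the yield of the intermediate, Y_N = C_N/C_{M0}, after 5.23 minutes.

The intermediate concentration in a first-order A→B→C sequence is C_N = k₁C_{M0}(e^(−k₁t) − e^(−k₂t))/(k₂−k₁).
e^(−k₁t) = e^(−0.0566×5.23) = e^(−0.2960) = 0.7438; e^(−k₂t) = e^(−5.162) = 0.005730.
C_N = 0.0566×3.00/(0.987−0.0566) × (0.7438−0.005730) = 0.1825×0.7380 = 0.1347 kmol/m³.
Y_N = C_N/C_{M0} = 0.1347/3.00 = 0.0449.

0.0449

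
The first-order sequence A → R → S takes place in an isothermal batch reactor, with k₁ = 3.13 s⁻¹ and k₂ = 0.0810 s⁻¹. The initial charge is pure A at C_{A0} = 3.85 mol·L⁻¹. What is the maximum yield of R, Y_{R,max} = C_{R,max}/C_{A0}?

Evaluating C_R at t_opt = ln(k₂/k₁)/(k₂−k₁) gives C_{R,max}/C_{A0} = (k₁/k₂)^[k₂/(k₂−k₁)].
= (3.13/0.0810)^(0.0810/(0.0810−3.13)) = (38.64)^(-0.02657) = 0.9075.

0.907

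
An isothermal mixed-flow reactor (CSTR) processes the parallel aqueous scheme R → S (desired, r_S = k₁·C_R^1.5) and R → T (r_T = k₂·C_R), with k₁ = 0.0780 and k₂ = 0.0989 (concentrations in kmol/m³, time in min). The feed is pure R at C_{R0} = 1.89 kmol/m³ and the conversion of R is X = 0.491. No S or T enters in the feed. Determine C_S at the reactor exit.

Exit C_R = C_{R0}(1−X) = 1.89×0.509 = 0.9620 kmol/m³.
Rates in a CSTR are evaluated at the outlet concentration: r_S = 0.0780×0.9620^1.5 = 0.07360, r_T = 0.0989×0.9620 = 0.09514.
Fraction of consumed R going to S: r_S/(r_S+r_T) = 0.4362.
C_S = 0.4362·C_{R0}·X = 0.4362×1.89×0.491 = 0.405 kmol/m³.

0.405 kmol/m³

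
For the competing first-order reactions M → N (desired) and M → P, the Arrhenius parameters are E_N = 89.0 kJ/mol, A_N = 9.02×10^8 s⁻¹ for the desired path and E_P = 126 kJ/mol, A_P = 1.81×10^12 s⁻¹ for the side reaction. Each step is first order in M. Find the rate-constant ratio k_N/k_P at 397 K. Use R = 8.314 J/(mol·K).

36.8

Since both paths have the same order in M, the concentration cancels and S_{N/P} = k_N/k_P = (A_N/A_P)·exp[(E_P−E_N)/(RT)].
(E_P−E_N)/(RT) = (126−89.0)×10³/(8.314×397) = 37000/3301 = 11.21.
k_N/k_P = (9.02×10^8/1.81×10^12)·exp(11.21) = 4.983×10^-4 × 73857 = 36.8.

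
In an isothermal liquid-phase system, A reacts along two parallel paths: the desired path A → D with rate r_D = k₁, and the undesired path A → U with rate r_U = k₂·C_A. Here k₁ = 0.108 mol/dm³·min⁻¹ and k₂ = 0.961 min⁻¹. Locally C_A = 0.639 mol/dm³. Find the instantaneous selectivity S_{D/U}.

0.176

S_{D/U} = r_D/r_U = (k₁)/(k₂·C_A) = (k₁/k₂)·C_A⁻¹.
= (0.108) / (0.961×0.6390) = 0.1080/0.6141 = 0.176.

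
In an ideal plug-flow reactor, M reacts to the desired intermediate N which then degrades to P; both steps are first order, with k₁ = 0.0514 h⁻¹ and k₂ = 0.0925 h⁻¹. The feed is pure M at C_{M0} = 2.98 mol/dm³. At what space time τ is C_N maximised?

Setting dC_N/dτ = 0 gives τ_opt = ln(k₂/k₁)/(k₂−k₁).
= ln(0.0925/0.0514)/(0.0925−0.0514) = ln(1.800)/0.04110 = 0.5876/0.04110 = 14.3 h.

14.3 h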